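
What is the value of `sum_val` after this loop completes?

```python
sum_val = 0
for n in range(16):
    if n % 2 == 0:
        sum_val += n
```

Sum of even numbers 0 to 15
`sum_val` takes the values: 0 → 2 → 6 → 12 → 20 → 30 → 42 → 56

Answer: 56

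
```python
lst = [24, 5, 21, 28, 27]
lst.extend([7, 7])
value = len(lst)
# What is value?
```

Trace:
`lst = [24, 5, 21, 28, 27]` → lst = [24, 5, 21, 28, 27]
`lst.extend([7, 7])` → lst = [24, 5, 21, 28, 27, 7, 7]
`value = len(lst)` → value = 7
So value = 7

Answer: 7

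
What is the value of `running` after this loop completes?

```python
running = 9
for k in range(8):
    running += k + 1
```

Start at 9, add 1 to 8 = 45
`running` takes the values: 9 → 10 → 12 → 15 → 19 → 24 → 30 → 37 → 45

Answer: 45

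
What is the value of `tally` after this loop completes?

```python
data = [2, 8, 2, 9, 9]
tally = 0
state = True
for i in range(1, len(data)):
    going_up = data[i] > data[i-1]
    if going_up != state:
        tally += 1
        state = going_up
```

Count direction changes in [2, 8, 2, 9, 9]
`tally` takes the values: 0 → 1 → 2 → 3

Answer: 3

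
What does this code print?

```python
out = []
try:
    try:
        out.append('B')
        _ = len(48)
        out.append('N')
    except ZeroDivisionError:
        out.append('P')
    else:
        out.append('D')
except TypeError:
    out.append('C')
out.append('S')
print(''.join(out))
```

Execution trace: 'B' (try body) → 'C' (outer except TypeError) → 'S' (after the try/except). Output: BCS

Answer: BCS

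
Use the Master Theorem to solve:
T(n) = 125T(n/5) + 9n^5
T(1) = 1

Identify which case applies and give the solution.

a=125, b=5, f(n)=9n^5. log_5(125) = 3. Since c=5 > 3 and the regularity condition holds (125(n/5)^5 = (125/5^5)n^5 with 125/5^5 < 1), Case 3 applies: T(n) = Θ(f(n)) = O(n^5).

Answer: O(n^5) - Case 3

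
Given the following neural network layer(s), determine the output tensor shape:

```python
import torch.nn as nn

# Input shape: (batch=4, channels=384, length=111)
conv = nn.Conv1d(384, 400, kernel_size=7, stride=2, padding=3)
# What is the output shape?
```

Input: (4, 384, 111) -> Output: (4, 400, 56)

Answer: (4, 400, 56)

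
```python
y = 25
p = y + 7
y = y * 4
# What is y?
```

Trace:
`y = 25` → y = 25
`p = y + 7` → p = 32
`y = y * 4` → y = 100
So y = 100

Answer: 100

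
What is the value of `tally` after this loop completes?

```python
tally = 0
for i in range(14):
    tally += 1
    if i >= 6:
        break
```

Loop breaks when i reaches 6, tally is 7
`tally` takes the values: 0 → 1 → 2 → 3 → 4 → 5 → 6 → 7

Answer: 7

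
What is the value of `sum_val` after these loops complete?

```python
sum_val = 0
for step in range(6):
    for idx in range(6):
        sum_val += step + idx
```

Sum of all step+idx for step,idx in 6x6
`sum_val` takes the values: 0 → 1 → 3 → 6 → 10 → 15 → 16 → 18 → 21 → 25 → 30 → 36 → 38 → 41 → 45 → 50 → 56 → 63 → 66 → 70 → 75 → 81 → 88 → 96 → 100 → 105 → 111 → 118 → 126 → 135 → 140 → 146 → 153 → 161 → 170 → 180

Answer: 180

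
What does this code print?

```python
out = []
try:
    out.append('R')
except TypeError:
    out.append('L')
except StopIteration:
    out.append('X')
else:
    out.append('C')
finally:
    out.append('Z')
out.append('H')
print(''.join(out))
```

Execution trace: 'R' (try body, no exception) → 'C' (else) → 'Z' (finally) → 'H' (after the try/except). Output: RCZH

Answer: RCZH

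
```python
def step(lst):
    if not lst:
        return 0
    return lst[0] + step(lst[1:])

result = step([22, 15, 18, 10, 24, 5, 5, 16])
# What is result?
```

22 + 15 + 18 + 10 + 24 + 5 + 5 + 16 + 0 = 115

Answer: 115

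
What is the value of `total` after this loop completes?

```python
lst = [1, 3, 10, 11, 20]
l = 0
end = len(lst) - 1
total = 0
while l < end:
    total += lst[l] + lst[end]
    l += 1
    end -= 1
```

Sum of pairs from ends
`total` takes the values: 0 → 21 → 35

Answer: 35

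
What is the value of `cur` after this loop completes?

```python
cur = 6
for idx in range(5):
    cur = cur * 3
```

Multiply by 3, 5 times: 6 * 3^5 = 1458
`cur` takes the values: 6 → 18 → 54 → 162 → 486 → 1458

Answer: 1458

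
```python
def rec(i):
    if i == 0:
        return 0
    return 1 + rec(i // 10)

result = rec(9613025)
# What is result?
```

Count of digits of 9613025: 7

Answer: 7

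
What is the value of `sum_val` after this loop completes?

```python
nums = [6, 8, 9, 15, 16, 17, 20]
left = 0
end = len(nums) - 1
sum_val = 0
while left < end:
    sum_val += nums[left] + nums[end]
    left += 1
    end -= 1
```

Sum of pairs from ends
`sum_val` takes the values: 0 → 26 → 51 → 76

Answer: 76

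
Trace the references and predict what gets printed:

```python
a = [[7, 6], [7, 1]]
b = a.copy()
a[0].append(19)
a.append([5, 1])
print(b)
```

Key concept: shallow copy with nested lists.
Step by step:
`a = [[7, 6], [7, 1]]` → a = [[7, 6], [7, 1]]
`b = a.copy()` → b = [[7, 6], [7, 1]]
`a[0].append(19)` → a = [[7, 6, 19], [7, 1]]; b = [[7, 6, 19], [7, 1]]
`a.append([5, 1])` → a = [[7, 6, 19], [7, 1], [5, 1]]
`print(b)` → prints [[7, 6, 19], [7, 1]]

Answer: [[7, 6, 19], [7, 1]]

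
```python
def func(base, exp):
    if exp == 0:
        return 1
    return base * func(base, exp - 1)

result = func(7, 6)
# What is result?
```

func(7, 6) = 7 * 7 * 7 * 7 * 7 * 7 = 117649

Answer: 117649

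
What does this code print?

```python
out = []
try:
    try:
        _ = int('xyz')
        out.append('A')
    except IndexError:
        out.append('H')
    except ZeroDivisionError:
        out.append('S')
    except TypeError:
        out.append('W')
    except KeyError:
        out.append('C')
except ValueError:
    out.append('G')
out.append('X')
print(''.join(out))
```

Execution trace: 'G' (outer except ValueError) → 'X' (after the try/except). Output: GX

Answer: GX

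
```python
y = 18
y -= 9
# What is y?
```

Trace:
`y = 18` → y = 18
`y -= 9` → y = 9
So y = 9

Answer: 9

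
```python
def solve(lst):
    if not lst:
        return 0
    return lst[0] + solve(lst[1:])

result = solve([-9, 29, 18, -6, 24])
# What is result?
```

(-9) + 29 + 18 + (-6) + 24 + 0 = 56

Answer: 56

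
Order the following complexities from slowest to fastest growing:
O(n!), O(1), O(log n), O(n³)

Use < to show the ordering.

Ordered by growth rate: O(1) < O(log n) < O(n³) < O(n!)

Answer: O(1) < O(log n) < O(n³) < O(n!)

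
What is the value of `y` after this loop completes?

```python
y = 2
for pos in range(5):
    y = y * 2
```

Multiply by 2, 5 times: 2 * 2^5 = 64
`y` takes the values: 2 → 4 → 8 → 16 → 32 → 64

Answer: 64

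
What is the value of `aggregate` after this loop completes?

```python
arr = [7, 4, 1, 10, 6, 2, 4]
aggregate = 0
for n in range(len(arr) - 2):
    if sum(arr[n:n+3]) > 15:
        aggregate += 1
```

Count windows with sum > 15
`aggregate` takes the values: 0 → 1 → 2

Answer: 2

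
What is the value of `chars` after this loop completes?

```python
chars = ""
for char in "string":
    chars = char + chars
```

Reverse 'string'
`chars` takes the values: "" → "s" → "ts" → "rts" → "irts" → "nirts" → "gnirts"

Answer: "gnirts"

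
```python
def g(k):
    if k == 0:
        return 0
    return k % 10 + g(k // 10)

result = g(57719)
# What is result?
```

Sum of digits of 57719: 9 + 1 + 7 + 7 + 5 = 29

Answer: 29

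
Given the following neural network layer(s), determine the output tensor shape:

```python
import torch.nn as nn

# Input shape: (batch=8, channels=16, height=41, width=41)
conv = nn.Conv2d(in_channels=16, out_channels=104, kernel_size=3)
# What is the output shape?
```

Input: (8, 16, 41, 41) -> Output: (8, 104, 39, 39)

Answer: (8, 104, 39, 39)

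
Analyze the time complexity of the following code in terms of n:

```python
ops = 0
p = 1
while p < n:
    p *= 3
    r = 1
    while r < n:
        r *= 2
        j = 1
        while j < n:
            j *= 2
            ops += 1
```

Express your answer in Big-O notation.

Each loop level contributes: log n × log n × log n. Multiplying the contributions gives O(log^3 n).

Answer: O(log^3 n)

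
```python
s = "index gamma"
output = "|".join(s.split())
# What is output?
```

Trace:
`s = "index gamma"` → s = 'index gamma'
`output = "|".join(s.split())` → output = 'index|gamma'
So output = 'index|gamma'

Answer: 'index|gamma'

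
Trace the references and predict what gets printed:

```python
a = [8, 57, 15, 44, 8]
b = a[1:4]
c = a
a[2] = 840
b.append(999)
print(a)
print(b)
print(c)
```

Key concept: slice vs alias.
Step by step:
`a = [8, 57, 15, 44, 8]` → a = [8, 57, 15, 44, 8]
`b = a[1:4]` → b = [57, 15, 44]
`c = a` → c = [8, 57, 15, 44, 8] (same object as a)
`a[2] = 840` → a = [8, 57, 840, 44, 8] (same object as c); c = [8, 57, 840, 44, 8] (same object as a)
`b.append(999)` → b = [57, 15, 44, 999]
`print(a)` → prints [8, 57, 840, 44, 8]
`print(b)` → prints [57, 15, 44, 999]
`print(c)` → prints [8, 57, 840, 44, 8]

Answer:
[8, 57, 840, 44, 8]
[57, 15, 44, 999]
[8, 57, 840, 44, 8]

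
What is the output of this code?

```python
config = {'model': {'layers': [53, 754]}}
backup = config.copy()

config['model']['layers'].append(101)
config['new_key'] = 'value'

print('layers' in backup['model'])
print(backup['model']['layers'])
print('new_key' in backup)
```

Key concept: shallow copy gotcha with nested dict.
Step by step:
`config = {'model': {'layers': [53, 754]}}` → config = {'model': {'layers': [53, 754]}}
`backup = config.copy()` → backup = {'model': {'layers': [53, 754]}}
`config['model']['layers'].append(101)` → config = {'model': {'layers': [53, 754, 101]}}; backup = {'model': {'layers': [53, 754, 101]}}
`config['new_key'] = 'value'` → config = {'model': {'layers': [53, 754, 101]}, 'new_key': 'value'}
`print('layers' in backup['model'])` → prints True
`print(backup['model']['layers'])` → prints [53, 754, 101]
`print('new_key' in backup)` → prints False

Answer:
True
[53, 754, 101]
False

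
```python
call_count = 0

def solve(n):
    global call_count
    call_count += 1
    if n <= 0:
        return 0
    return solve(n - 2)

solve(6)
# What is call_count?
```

Linear recursion stepping by 2: 4 calls from n=6 down to ≤0.

Answer: 4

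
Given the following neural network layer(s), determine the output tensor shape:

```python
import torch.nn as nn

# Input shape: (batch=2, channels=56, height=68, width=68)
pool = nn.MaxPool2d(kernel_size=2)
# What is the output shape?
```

Input: (2, 56, 68, 68) -> Output: (2, 56, 34, 34)

Answer: (2, 56, 34, 34)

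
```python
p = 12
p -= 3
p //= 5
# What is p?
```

Trace:
`p = 12` → p = 12
`p -= 3` → p = 9
`p //= 5` → p = 1
So p = 1

Answer: 1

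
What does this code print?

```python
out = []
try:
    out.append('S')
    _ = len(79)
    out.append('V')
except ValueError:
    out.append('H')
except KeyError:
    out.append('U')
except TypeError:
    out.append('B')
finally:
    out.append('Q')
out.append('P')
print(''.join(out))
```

Execution trace: 'S' (try body) → 'B' (except TypeError) → 'Q' (finally) → 'P' (after the try/except). Output: SBQP

Answer: SBQP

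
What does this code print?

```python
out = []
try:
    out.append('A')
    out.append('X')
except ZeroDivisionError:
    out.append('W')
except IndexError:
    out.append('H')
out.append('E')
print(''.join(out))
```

Execution trace: 'A' (try body) → 'X' (try body, no exception) → 'E' (after the try/except). Output: AXE

Answer: AXE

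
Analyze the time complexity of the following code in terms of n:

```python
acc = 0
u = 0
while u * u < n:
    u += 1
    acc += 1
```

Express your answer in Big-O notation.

Each loop level contributes: √n. Multiplying the contributions gives O(√n).

Answer: O(√n)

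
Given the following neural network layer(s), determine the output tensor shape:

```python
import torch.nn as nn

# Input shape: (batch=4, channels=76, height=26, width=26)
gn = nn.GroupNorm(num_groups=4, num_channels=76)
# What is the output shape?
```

Input: (4, 76, 26, 26) -> Output: (4, 76, 26, 26)

Answer: (4, 76, 26, 26)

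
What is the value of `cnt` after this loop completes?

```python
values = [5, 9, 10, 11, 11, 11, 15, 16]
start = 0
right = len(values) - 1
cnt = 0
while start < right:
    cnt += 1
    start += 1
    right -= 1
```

Iterations until pointers meet (list length 8)
`cnt` takes the values: 0 → 1 → 2 → 3 → 4

Answer: 4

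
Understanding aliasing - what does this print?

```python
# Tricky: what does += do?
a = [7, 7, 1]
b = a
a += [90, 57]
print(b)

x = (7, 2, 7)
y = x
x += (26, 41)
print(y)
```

Key concept: += behavior differs for mutable vs immutable.
Step by step:
`a = [7, 7, 1]` → a = [7, 7, 1]
`b = a` → b = [7, 7, 1] (same object as a)
`a += [90, 57]` → a = [7, 7, 1, 90, 57] (same object as b); b = [7, 7, 1, 90, 57] (same object as a)
`print(b)` → prints [7, 7, 1, 90, 57]
`x = (7, 2, 7)` → x = (7, 2, 7)
`y = x` → y = (7, 2, 7)
`x += (26, 41)` → x = (7, 2, 7, 26, 41)
`print(y)` → prints (7, 2, 7)

Answer:
[7, 7, 1, 90, 57]
(7, 2, 7)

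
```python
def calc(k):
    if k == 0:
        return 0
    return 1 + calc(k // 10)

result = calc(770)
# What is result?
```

Count of digits of 770: 3

Answer: 3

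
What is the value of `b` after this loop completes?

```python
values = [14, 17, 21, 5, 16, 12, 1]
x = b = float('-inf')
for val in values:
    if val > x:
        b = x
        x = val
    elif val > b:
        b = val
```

Second largest (with repeats) in [14, 17, 21, 5, 16, 12, 1]
`b` takes the values: -inf → 14 → 17

Answer: 17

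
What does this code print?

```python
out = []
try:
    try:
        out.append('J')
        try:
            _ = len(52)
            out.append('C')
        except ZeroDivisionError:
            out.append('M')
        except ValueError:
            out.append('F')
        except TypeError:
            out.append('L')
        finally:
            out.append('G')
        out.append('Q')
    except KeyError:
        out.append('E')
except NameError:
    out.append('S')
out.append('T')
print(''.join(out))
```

Execution trace: 'J' (try body) → 'L' (inner except TypeError) → 'G' (inner finally) → 'Q' (try body, no exception) → 'T' (after the try/except). Output: JLGQT

Answer: JLGQT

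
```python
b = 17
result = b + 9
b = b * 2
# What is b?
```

Trace:
`b = 17` → b = 17
`result = b + 9` → result = 26
`b = b * 2` → b = 34
So b = 34

Answer: 34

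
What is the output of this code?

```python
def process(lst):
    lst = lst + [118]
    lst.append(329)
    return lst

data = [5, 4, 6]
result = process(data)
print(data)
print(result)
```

Key concept: rebinding parameter vs mutation.
Step by step:
`data = [5, 4, 6]` → data = [5, 4, 6]
`result = process(data)` → result = [5, 4, 6, 118, 329]
`print(data)` → prints [5, 4, 6]
`print(result)` → prints [5, 4, 6, 118, 329]

Answer:
[5, 4, 6]
[5, 4, 6, 118, 329]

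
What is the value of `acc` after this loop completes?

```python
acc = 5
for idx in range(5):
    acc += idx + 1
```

Start at 5, add 1 to 5 = 20
`acc` takes the values: 5 → 6 → 8 → 11 → 15 → 20

Answer: 20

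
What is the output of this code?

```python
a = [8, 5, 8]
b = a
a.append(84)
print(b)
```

Key concept: basic list aliasing.
Step by step:
`a = [8, 5, 8]` → a = [8, 5, 8]
`b = a` → b = [8, 5, 8] (same object as a)
`a.append(84)` → a = [8, 5, 8, 84] (same object as b); b = [8, 5, 8, 84] (same object as a)
`print(b)` → prints [8, 5, 8, 84]

Answer: [8, 5, 8, 84]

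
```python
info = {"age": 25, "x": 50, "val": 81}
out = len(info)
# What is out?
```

Trace:
`info = {"age": 25, "x": 50, "val": 81}` → info = {'age': 25, 'x': 50, 'val': 81}
`out = len(info)` → out = 3
So out = 3

Answer: 3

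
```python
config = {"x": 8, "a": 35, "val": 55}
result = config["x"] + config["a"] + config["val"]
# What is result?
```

Trace:
`config = {"x": 8, "a": 35, "val": 55}` → config = {'x': 8, 'a': 35, 'val': 55}
`result = config["x"] + config["a"] + config["val"]` → result = 98
So result = 98

Answer: 98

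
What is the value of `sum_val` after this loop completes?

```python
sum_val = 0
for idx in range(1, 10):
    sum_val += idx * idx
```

Sum of squares 1² to 9² = 285
`sum_val` takes the values: 0 → 1 → 5 → 14 → 30 → 55 → 91 → 140 → 204 → 285

Answer: 285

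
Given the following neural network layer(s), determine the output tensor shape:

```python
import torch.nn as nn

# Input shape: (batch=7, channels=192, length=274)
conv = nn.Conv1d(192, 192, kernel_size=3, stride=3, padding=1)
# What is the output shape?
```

Input: (7, 192, 274) -> Output: (7, 192, 92)

Answer: (7, 192, 92)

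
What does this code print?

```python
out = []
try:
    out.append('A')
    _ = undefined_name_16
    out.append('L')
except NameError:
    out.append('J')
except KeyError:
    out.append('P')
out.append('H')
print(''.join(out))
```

Execution trace: 'A' (try body) → 'J' (except NameError) → 'H' (after the try/except). Output: AJH

Answer: AJH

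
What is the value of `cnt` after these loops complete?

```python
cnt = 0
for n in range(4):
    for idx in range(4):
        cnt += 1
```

4 * 4 = 16
`cnt` takes the values: 0 → 1 → 2 → 3 → 4 → 5 → 6 → 7 → 8 → 9 → 10 → 11 → 12 → 13 → 14 → 15 → 16

Answer: 16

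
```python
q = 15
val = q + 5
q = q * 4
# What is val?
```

Trace:
`q = 15` → q = 15
`val = q + 5` → val = 20
`q = q * 4` → q = 60
So val = 20

Answer: 20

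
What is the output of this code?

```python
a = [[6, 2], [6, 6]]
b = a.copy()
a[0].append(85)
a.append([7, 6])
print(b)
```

Key concept: shallow copy with nested lists.
Step by step:
`a = [[6, 2], [6, 6]]` → a = [[6, 2], [6, 6]]
`b = a.copy()` → b = [[6, 2], [6, 6]]
`a[0].append(85)` → a = [[6, 2, 85], [6, 6]]; b = [[6, 2, 85], [6, 6]]
`a.append([7, 6])` → a = [[6, 2, 85], [6, 6], [7, 6]]
`print(b)` → prints [[6, 2, 85], [6, 6]]

Answer: [[6, 2, 85], [6, 6]]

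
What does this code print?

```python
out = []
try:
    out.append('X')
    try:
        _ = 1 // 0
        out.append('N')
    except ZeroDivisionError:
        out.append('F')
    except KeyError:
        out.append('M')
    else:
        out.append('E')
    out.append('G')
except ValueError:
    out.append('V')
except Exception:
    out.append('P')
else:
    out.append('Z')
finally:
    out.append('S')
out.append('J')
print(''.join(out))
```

Execution trace: 'X' (try body) → 'F' (inner except ZeroDivisionError) → 'G' (try body, no exception) → 'Z' (else) → 'S' (finally) → 'J' (after the try/except). Output: XFGZSJ

Answer: XFGZSJ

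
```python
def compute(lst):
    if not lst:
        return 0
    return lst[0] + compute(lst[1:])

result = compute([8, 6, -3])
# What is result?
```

8 + 6 + (-3) + 0 = 11

Answer: 11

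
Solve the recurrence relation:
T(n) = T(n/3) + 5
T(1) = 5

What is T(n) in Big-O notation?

Each step divides n by 3 and adds 5. After log_3(n) steps we reach T(1)=5. So T(n) = 5·log_3(n) + 5 = O(log n).

Answer: O(log n)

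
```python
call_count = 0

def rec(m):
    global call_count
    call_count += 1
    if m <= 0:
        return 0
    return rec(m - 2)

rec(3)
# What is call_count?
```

Linear recursion stepping by 2: 3 calls from m=3 down to ≤0.

Answer: 3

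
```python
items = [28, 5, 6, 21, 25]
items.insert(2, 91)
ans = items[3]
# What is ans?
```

Trace:
`items = [28, 5, 6, 21, 25]` → items = [28, 5, 6, 21, 25]
`items.insert(2, 91)` → items = [28, 5, 91, 6, 21, 25]
`ans = items[3]` → ans = 6
So ans = 6

Answer: 6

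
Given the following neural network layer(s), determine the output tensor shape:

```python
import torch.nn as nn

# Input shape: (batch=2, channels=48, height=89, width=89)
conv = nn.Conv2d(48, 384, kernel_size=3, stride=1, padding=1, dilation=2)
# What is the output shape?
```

Input: (2, 48, 89, 89) -> Output: (2, 384, 87, 87)

Answer: (2, 384, 87, 87)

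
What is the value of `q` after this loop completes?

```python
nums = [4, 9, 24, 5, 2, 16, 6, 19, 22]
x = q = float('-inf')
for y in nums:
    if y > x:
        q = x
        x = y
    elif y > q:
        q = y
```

Second largest (with repeats) in [4, 9, 24, 5, 2, 16, 6, 19, 22]
`q` takes the values: -inf → 4 → 9 → 16 → 19 → 22

Answer: 22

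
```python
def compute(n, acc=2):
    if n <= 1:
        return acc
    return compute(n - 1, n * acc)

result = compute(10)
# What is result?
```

Accumulator trace (n, acc): (10, 2) -> (9, 20) -> (8, 180) -> (7, 1440) -> (6, 10080) -> (5, 60480) -> (4, 302400) -> (3, 1209600) -> (2, 3628800) -> (1, 7257600) -> return 7257600

Answer: 7257600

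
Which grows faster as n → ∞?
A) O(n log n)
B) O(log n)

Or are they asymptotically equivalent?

O(n log n) vs O(log n): Higher order terms dominate.

Answer: A) O(n log n) grows faster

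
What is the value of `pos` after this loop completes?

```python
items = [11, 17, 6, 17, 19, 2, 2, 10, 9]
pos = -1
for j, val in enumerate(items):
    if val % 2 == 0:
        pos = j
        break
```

First even number index in [11, 17, 6, 17, 19, 2, 2, 10, 9]
`pos` takes the values: -1 → 2

Answer: 2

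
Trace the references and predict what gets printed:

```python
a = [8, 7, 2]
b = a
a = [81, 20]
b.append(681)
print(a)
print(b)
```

Key concept: rebinding vs mutation: a is rebound to a new list, b still points at the original.
Step by step:
`a = [8, 7, 2]` → a = [8, 7, 2]
`b = a` → b = [8, 7, 2] (same object as a)
`a = [81, 20]` → a = [81, 20]
`b.append(681)` → b = [8, 7, 2, 681]
`print(a)` → prints [81, 20]
`print(b)` → prints [8, 7, 2, 681]

Answer:
[81, 20]
[8, 7, 2, 681]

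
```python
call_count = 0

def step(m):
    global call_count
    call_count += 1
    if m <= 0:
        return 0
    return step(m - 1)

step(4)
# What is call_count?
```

Linear recursion stepping by 1: 5 calls from m=4 down to ≤0.

Answer: 5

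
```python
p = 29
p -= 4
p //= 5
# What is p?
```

Trace:
`p = 29` → p = 29
`p -= 4` → p = 25
`p //= 5` → p = 5
So p = 5

Answer: 5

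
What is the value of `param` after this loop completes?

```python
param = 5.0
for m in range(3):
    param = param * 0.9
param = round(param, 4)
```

Exponential decay: 5.0 * 0.9^3
`param` takes the values: 5.0 → 4.5 → 4.05 → 3.645

Answer: 3.645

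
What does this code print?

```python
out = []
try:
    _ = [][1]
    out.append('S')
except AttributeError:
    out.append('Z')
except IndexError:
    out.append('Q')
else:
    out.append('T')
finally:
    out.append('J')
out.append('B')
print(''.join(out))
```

Execution trace: 'Q' (except IndexError) → 'J' (finally) → 'B' (after the try/except). Output: QJB

Answer: QJB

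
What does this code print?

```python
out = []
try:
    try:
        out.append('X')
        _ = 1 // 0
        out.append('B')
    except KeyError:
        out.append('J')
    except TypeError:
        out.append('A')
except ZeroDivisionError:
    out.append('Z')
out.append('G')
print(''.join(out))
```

Execution trace: 'X' (inner try body) → 'Z' (outer except ZeroDivisionError) → 'G' (after the try/except). Output: XZG

Answer: XZG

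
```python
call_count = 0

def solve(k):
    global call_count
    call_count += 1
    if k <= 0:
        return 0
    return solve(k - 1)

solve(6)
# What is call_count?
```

Linear recursion stepping by 1: 7 calls from k=6 down to ≤0.

Answer: 7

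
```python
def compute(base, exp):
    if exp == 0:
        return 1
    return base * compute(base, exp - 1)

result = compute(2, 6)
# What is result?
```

compute(2, 6) = 2 * 2 * 2 * 2 * 2 * 2 = 64

Answer: 64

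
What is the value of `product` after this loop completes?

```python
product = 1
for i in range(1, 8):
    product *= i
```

7! = 5040
`product` takes the values: 1 → 2 → 6 → 24 → 120 → 720 → 5040

Answer: 5040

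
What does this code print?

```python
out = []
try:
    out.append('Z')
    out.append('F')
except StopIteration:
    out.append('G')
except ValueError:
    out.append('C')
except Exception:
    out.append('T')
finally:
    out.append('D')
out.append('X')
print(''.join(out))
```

Execution trace: 'Z' (try body) → 'F' (try body, no exception) → 'D' (finally) → 'X' (after the try/except). Output: ZFDX

Answer: ZFDX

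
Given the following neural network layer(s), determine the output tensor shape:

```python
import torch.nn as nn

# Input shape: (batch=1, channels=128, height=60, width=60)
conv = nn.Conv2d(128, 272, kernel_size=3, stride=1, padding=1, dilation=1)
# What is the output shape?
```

Input: (1, 128, 60, 60) -> Output: (1, 272, 60, 60)

Answer: (1, 272, 60, 60)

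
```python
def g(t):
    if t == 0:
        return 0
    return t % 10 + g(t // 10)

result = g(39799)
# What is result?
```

Sum of digits of 39799: 9 + 9 + 7 + 9 + 3 = 37

Answer: 37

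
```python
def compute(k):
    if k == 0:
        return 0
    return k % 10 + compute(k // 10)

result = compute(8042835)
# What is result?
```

Sum of digits of 8042835: 5 + 3 + 8 + 2 + 4 + 0 + 8 = 30

Answer: 30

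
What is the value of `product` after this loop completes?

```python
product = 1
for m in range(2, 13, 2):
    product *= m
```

Product of even numbers 2 to 12
`product` takes the values: 1 → 2 → 8 → 48 → 384 → 3840 → 46080

Answer: 46080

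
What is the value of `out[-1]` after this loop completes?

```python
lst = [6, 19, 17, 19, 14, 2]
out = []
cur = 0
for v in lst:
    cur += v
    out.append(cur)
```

Cumulative sum ends at 77
`out` takes the values: [] → [6] → [6, 25] → [6, 25, 42] → [6, 25, 42, 61] → [6, 25, 42, 61, 75] → [6, 25, 42, 61, 75, 77]
So `out[-1]` = 77

Answer: 77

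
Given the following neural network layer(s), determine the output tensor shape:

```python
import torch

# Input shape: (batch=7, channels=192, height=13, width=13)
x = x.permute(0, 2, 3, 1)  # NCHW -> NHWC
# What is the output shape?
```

Input: (7, 192, 13, 13) -> Output: (7, 13, 13, 192)

Answer: (7, 13, 13, 192)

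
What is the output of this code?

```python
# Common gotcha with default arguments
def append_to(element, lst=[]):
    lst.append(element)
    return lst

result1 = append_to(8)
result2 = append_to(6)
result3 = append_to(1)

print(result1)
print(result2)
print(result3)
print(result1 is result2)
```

Key concept: mutable default argument gotcha.
Step by step:
`result1 = append_to(8)` → result1 = [8]
`result2 = append_to(6)` → result1 = [8, 6] (same object as result2); result2 = [8, 6] (same object as result1)
`result3 = append_to(1)` → result1 = [8, 6, 1] (same object as result2, result3); result2 = [8, 6, 1] (same object as result1, result3); result3 = [8, 6, 1] (same object as result1, result2)
`print(result1)` → prints [8, 6, 1]
`print(result2)` → prints [8, 6, 1]
`print(result3)` → prints [8, 6, 1]
`print(result1 is result2)` → prints True

Answer:
[8, 6, 1]
[8, 6, 1]
[8, 6, 1]
True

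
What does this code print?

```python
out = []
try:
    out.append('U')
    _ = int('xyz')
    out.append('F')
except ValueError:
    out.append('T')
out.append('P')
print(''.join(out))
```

Execution trace: 'U' (try body) → 'T' (except ValueError) → 'P' (after the try/except). Output: UTP

Answer: UTP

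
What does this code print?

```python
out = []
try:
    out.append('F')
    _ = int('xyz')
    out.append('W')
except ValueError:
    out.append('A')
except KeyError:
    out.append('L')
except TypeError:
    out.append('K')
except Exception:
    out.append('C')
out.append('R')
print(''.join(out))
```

Execution trace: 'F' (try body) → 'A' (except ValueError) → 'R' (after the try/except). Output: FAR

Answer: FAR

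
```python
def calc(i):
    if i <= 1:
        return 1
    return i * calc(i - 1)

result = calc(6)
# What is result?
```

calc(6) = 6 * 5 * 4 * 3 * 2 * 1 = 720

Answer: 720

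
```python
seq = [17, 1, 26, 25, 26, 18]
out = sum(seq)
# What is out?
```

Trace:
`seq = [17, 1, 26, 25, 26, 18]` → seq = [17, 1, 26, 25, 26, 18]
`out = sum(seq)` → out = 113
So out = 113

Answer: 113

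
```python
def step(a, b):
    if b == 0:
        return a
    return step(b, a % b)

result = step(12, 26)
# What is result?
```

step(12, 26) -> step(26, 12) -> step(12, 2) -> step(2, 0) -> 2

Answer: 2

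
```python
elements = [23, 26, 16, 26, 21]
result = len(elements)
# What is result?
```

Trace:
`elements = [23, 26, 16, 26, 21]` → elements = [23, 26, 16, 26, 21]
`result = len(elements)` → result = 5
So result = 5

Answer: 5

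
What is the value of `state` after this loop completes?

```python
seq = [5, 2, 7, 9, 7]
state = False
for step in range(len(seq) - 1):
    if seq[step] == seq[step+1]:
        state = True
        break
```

Check consecutive duplicates in [5, 2, 7, 9, 7]
`state` takes the values: False

Answer: False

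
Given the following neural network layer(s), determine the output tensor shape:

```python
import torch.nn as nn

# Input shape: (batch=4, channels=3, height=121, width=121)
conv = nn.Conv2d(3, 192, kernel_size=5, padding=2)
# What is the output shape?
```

Input: (4, 3, 121, 121) -> Output: (4, 192, 121, 121)

Answer: (4, 192, 121, 121)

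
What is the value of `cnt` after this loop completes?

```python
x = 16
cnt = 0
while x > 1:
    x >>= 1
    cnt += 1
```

Count right shifts until 1
`cnt` takes the values: 0 → 1 → 2 → 3 → 4

Answer: 4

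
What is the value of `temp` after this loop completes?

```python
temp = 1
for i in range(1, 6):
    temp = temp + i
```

Start at 1, add 1 through 5
`temp` takes the values: 1 → 2 → 4 → 7 → 11 → 16

Answer: 16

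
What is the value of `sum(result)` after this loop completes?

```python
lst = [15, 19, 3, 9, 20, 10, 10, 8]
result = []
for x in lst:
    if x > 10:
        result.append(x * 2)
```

Sum of doubled values > 10
`result` takes the values: [] → [30] → [30, 38] → [30, 38, 40]
So `sum(result)` = 108

Answer: 108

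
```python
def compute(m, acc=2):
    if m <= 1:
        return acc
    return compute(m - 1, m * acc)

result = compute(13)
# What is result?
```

Accumulator trace (n, acc): (13, 2) -> (12, 26) -> (11, 312) -> (10, 3432) -> (9, 34320) -> (8, 308880) -> (7, 2471040) -> (6, 17297280) -> (5, 103783680) -> (4, 518918400) -> (3, 2075673600) -> (2, 6227020800) -> (1, 12454041600) -> return 12454041600

Answer: 12454041600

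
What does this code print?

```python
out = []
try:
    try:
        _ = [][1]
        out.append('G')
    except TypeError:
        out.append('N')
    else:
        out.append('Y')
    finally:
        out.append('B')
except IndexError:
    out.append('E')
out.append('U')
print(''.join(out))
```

Execution trace: 'B' (inner finally) → 'E' (outer except IndexError) → 'U' (after the try/except). Output: BEU

Answer: BEU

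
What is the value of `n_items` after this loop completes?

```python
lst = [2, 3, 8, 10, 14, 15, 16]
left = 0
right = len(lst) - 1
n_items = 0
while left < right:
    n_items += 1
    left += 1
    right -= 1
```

Iterations until pointers meet (list length 7)
`n_items` takes the values: 0 → 1 → 2 → 3

Answer: 3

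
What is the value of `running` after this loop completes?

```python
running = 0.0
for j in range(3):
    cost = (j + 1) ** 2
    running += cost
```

Sum of squared losses 1² + 2² + ... + 3²
`running` takes the values: 0.0 → 1.0 → 5.0 → 14.0

Answer: 14.0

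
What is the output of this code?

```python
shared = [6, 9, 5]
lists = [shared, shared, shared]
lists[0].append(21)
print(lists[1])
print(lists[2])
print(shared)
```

Key concept: list of same reference.
Step by step:
`shared = [6, 9, 5]` → shared = [6, 9, 5]
`lists = [shared, shared, shared]` → lists = [[6, 9, 5], [6, 9, 5], [6, 9, 5]]
`lists[0].append(21)` → shared = [6, 9, 5, 21]; lists = [[6, 9, 5, 21], [6, 9, 5, 21], [6, 9, 5, 21]]
`print(lists[1])` → prints [6, 9, 5, 21]
`print(lists[2])` → prints [6, 9, 5, 21]
`print(shared)` → prints [6, 9, 5, 21]

Answer:
[6, 9, 5, 21]
[6, 9, 5, 21]
[6, 9, 5, 21]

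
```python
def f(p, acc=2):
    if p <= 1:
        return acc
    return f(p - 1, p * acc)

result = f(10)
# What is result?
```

Accumulator trace (n, acc): (10, 2) -> (9, 20) -> (8, 180) -> (7, 1440) -> (6, 10080) -> (5, 60480) -> (4, 302400) -> (3, 1209600) -> (2, 3628800) -> (1, 7257600) -> return 7257600

Answer: 7257600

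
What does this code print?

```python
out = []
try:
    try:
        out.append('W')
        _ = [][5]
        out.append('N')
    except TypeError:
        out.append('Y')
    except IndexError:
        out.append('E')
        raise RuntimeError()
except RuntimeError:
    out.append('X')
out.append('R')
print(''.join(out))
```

Execution trace: 'W' (try body) → 'E' (except IndexError) → 'X' (outer except RuntimeError) → 'R' (after the try/except). Output: WEXR

Answer: WEXR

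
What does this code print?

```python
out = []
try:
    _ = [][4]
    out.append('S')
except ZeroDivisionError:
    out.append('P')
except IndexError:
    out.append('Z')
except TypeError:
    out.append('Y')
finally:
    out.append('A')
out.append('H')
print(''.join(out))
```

Execution trace: 'Z' (except IndexError) → 'A' (finally) → 'H' (after the try/except). Output: ZAH

Answer: ZAH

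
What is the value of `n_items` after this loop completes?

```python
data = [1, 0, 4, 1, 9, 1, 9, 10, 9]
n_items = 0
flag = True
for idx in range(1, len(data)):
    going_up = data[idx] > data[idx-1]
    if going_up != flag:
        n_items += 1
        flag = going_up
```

Count direction changes in [1, 0, 4, 1, 9, 1, 9, 10, 9]
`n_items` takes the values: 0 → 1 → 2 → 3 → 4 → 5 → 6 → 7

Answer: 7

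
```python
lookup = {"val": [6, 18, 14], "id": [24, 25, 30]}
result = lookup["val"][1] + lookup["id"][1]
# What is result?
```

Trace:
`lookup = {"val": [6, 18, 14], "id": [24, 25, 30]}` → lookup = {'val': [6, 18, 14], 'id': [24, 25, 30]}
`result = lookup["val"][1] + lookup["id"][1]` → result = 43
So result = 43

Answer: 43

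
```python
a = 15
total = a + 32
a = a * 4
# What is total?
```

Trace:
`a = 15` → a = 15
`total = a + 32` → total = 47
`a = a * 4` → a = 60
So total = 47

Answer: 47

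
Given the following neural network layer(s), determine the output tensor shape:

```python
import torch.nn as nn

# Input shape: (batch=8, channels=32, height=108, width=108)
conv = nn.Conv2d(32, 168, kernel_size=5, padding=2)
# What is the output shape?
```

Input: (8, 32, 108, 108) -> Output: (8, 168, 108, 108)

Answer: (8, 168, 108, 108)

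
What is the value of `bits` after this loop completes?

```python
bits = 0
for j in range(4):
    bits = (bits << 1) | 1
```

Build 4 consecutive 1-bits: 0b1111
`bits` takes the values: 0 → 1 → 3 → 7 → 15

Answer: 15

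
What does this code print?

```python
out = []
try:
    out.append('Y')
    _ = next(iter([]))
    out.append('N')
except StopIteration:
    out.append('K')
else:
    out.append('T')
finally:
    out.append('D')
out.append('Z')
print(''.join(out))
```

Execution trace: 'Y' (try body) → 'K' (except StopIteration) → 'D' (finally) → 'Z' (after the try/except). Output: YKDZ

Answer: YKDZ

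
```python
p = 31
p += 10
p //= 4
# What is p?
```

Trace:
`p = 31` → p = 31
`p += 10` → p = 41
`p //= 4` → p = 10
So p = 10

Answer: 10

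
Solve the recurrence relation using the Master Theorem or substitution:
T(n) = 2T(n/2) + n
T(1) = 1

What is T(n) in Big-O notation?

By Master Theorem: a=2, b=2, f(n)=n. Since log_2(2) = 1 and f(n) = Θ(n^1), Case 2 applies. T(n) = O(n log n).

Answer: O(n log n)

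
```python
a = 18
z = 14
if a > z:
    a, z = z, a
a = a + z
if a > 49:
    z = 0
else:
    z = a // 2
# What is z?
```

Trace:
`a = 18` → a = 18
`z = 14` → z = 14
`if a > z: ...` → a > z is True → a = 14; z = 18
`a = a + z` → a = 32
`if a > 49: ...` → a > 49 is False, take else branch → z = 16
So z = 16

Answer: 16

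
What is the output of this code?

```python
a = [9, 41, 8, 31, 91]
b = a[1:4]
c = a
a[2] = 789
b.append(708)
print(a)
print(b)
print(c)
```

Key concept: slice vs alias.
Step by step:
`a = [9, 41, 8, 31, 91]` → a = [9, 41, 8, 31, 91]
`b = a[1:4]` → b = [41, 8, 31]
`c = a` → c = [9, 41, 8, 31, 91] (same object as a)
`a[2] = 789` → a = [9, 41, 789, 31, 91] (same object as c); c = [9, 41, 789, 31, 91] (same object as a)
`b.append(708)` → b = [41, 8, 31, 708]
`print(a)` → prints [9, 41, 789, 31, 91]
`print(b)` → prints [41, 8, 31, 708]
`print(c)` → prints [9, 41, 789, 31, 91]

Answer:
[9, 41, 789, 31, 91]
[41, 8, 31, 708]
[9, 41, 789, 31, 91]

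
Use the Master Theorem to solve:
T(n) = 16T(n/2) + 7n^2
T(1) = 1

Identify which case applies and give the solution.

a=16, b=2, f(n)=7n^2. log_2(16) = 4. Since c=2 < 4, Case 1 applies: T(n) = Θ(n^log_b(a)) = O(n^4).

Answer: O(n^4) - Case 1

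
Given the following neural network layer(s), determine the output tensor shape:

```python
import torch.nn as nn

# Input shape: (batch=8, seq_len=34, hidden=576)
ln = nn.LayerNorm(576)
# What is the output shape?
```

Input: (8, 34, 576) -> Output: (8, 34, 576)

Answer: (8, 34, 576)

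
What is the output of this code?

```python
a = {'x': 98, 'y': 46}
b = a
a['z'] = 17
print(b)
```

Key concept: dict aliasing.
Step by step:
`a = {'x': 98, 'y': 46}` → a = {'x': 98, 'y': 46}
`b = a` → b = {'x': 98, 'y': 46} (same object as a)
`a['z'] = 17` → a = {'x': 98, 'y': 46, 'z': 17} (same object as b); b = {'x': 98, 'y': 46, 'z': 17} (same object as a)
`print(b)` → prints {'x': 98, 'y': 46, 'z': 17}

Answer: {'x': 98, 'y': 46, 'z': 17}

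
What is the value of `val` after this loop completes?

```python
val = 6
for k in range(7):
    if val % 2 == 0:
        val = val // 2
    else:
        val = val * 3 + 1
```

Collatz-style transformation from 6
`val` takes the values: 6 → 3 → 10 → 5 → 16 → 8 → 4 → 2

Answer: 2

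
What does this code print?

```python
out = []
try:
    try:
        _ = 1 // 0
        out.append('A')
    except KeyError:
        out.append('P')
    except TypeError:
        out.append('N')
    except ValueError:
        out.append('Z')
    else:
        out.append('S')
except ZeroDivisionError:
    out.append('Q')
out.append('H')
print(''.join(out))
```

Execution trace: 'Q' (outer except ZeroDivisionError) → 'H' (after the try/except). Output: QH

Answer: QH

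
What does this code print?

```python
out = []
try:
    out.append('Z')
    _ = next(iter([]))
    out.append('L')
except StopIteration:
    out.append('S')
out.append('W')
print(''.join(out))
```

Execution trace: 'Z' (try body) → 'S' (except StopIteration) → 'W' (after the try/except). Output: ZSW

Answer: ZSW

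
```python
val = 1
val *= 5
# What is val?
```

Trace:
`val = 1` → val = 1
`val *= 5` → val = 5
So val = 5

Answer: 5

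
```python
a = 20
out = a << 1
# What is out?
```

Trace:
`a = 20` → a = 20
`out = a << 1` → out = 40
So out = 40

Answer: 40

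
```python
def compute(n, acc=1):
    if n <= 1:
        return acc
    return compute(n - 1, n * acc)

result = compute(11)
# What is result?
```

Accumulator trace (n, acc): (11, 1) -> (10, 11) -> (9, 110) -> (8, 990) -> (7, 7920) -> (6, 55440) -> (5, 332640) -> (4, 1663200) -> (3, 6652800) -> (2, 19958400) -> (1, 39916800) -> return 39916800

Answer: 39916800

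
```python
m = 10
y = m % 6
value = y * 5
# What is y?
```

Trace:
`m = 10` → m = 10
`y = m % 6` → y = 4
`value = y * 5` → value = 20
So y = 4

Answer: 4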